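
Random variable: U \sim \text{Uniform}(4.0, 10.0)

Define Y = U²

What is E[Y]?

Using E[X²] = Var(X) + (E[X])²:
E[U] = 7
Var(U) = (10 - 4)^2/12 = 3
E[U²] = 3 + 7² = 3 + 49 = 52

52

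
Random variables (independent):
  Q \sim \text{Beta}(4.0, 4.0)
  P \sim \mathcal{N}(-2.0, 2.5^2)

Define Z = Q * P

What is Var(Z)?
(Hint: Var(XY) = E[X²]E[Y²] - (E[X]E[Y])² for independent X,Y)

Var(XY) = E[X²]E[Y²] - (E[X]E[Y])²
E[Q] = 0.5, Var(Q) = 0.027777778
E[P] = -2, Var(P) = 6.25
E[Q²] = 0.027777778 + 0.5² = 0.27777778
E[P²] = 6.25 + (-2)² = 10.25
Var(Z) = 0.27777778*10.25 - (0.5*(-2))²
= 2.8472222 - 1 = 1.8472222

1.8472222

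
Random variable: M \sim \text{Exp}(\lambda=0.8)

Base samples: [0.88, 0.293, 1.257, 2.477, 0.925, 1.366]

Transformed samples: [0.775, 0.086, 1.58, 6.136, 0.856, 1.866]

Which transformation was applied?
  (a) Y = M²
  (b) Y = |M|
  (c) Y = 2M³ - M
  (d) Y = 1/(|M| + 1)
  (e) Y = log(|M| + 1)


Checking option (a) Y = M²:
  M = 0.88 -> Y = 0.775 ✓
  M = 0.293 -> Y = 0.086 ✓
  M = 1.257 -> Y = 1.58 ✓
All samples match this transformation.

(a) M²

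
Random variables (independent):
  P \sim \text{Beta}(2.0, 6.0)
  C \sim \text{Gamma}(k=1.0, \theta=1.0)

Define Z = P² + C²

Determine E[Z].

E[Z] = E[P²] + E[C²]
E[P²] = Var(P) + E[P]² = 0.020833333 + 0.0625 = 0.083333333
E[C²] = Var(C) + E[C]² = 1 + 1 = 2
E[Z] = 0.083333333 + 2 = 2.0833333

2.0833333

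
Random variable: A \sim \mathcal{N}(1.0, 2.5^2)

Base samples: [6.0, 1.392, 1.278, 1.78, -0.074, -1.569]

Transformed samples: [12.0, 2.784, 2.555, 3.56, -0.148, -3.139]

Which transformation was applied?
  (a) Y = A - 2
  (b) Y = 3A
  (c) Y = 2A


Checking option (c) Y = 2A:
  A = 6.0 -> Y = 12.0 ✓
  A = 1.392 -> Y = 2.784 ✓
  A = 1.278 -> Y = 2.555 ✓
All samples match this transformation.

(c) 2A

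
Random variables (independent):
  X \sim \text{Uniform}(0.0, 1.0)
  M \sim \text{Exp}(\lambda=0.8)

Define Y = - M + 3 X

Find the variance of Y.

For independent RVs: Var(aX + bY) = a²Var(X) + b²Var(Y)
Var(X) = 0.083333333
Var(M) = 1.5625
Var(Y) = 3²*0.083333333 + (-1)²*1.5625
= 9*0.083333333 + 1*1.5625 = 2.3125

2.3125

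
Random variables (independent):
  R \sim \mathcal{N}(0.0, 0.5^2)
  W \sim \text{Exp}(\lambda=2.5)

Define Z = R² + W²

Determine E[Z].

E[Z] = E[R²] + E[W²]
E[R²] = Var(R) + E[R]² = 0.25 + 0 = 0.25
E[W²] = Var(W) + E[W]² = 0.16 + 0.16 = 0.32
E[Z] = 0.25 + 0.32 = 0.57

0.57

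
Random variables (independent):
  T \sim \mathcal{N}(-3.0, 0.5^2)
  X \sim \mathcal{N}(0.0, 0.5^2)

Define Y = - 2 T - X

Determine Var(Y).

For independent RVs: Var(aX + bY) = a²Var(X) + b²Var(Y)
Var(T) = 0.25
Var(X) = 0.25
Var(Y) = (-2)²*0.25 + (-1)²*0.25
= 4*0.25 + 1*0.25 = 1.25

1.25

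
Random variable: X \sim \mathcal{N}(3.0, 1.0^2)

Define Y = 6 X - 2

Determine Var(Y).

For Y = aX + b: Var(Y) = a² * Var(X)
Var(X) = 1.0^2 = 1
Var(Y) = 6² * 1 = 36 * 1 = 36

36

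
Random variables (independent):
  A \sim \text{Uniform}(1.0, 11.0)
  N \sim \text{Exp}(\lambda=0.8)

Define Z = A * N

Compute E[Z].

For independent RVs: E[XY] = E[X]*E[Y]
E[A] = 6
E[N] = 1.25
E[Z] = 6 * 1.25 = 7.5

7.5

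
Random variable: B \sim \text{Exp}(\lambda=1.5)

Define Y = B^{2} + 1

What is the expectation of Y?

E[Y] = 1*E[B²] + 1
E[B] = 0.66666667
E[B²] = Var(B) + (E[B])² = 0.44444444 + 0.44444444 = 0.88888889
E[Y] = 1*0.88888889 + 1 = 1.8888889

1.8888889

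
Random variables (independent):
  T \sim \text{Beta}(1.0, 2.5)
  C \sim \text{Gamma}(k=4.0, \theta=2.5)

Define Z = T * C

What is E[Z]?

For independent RVs: E[XY] = E[X]*E[Y]
E[T] = 0.28571429
E[C] = 10
E[Z] = 0.28571429 * 10 = 2.8571429

2.8571429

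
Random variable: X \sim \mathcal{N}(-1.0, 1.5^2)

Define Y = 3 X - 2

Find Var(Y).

For Y = aX + b: Var(Y) = a² * Var(X)
Var(X) = 1.5^2 = 2.25
Var(Y) = 3² * 2.25 = 9 * 2.25 = 20.25

20.25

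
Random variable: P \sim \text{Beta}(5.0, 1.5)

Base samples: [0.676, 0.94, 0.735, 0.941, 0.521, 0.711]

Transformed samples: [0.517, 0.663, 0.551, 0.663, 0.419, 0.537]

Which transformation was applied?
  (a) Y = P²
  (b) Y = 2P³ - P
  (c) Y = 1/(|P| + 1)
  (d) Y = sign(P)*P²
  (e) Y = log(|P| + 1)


Checking option (e) Y = log(|P| + 1):
  P = 0.676 -> Y = 0.517 ✓
  P = 0.94 -> Y = 0.663 ✓
  P = 0.735 -> Y = 0.551 ✓
All samples match this transformation.

(e) log(|P| + 1)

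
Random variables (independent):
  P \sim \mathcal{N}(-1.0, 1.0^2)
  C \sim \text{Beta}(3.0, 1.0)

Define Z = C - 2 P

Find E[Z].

E[Z] = -2*E[P] + 1*E[C]
E[P] = -1
E[C] = 0.75
E[Z] = -2*(-1) + 1*0.75 = 2.75

2.75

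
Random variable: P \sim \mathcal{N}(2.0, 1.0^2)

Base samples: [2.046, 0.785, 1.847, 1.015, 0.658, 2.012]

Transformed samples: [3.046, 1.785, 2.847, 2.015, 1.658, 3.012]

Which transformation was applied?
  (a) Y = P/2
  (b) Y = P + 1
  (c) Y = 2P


Checking option (b) Y = P + 1:
  P = 2.046 -> Y = 3.046 ✓
  P = 0.785 -> Y = 1.785 ✓
  P = 1.847 -> Y = 2.847 ✓
All samples match this transformation.

(b) P + 1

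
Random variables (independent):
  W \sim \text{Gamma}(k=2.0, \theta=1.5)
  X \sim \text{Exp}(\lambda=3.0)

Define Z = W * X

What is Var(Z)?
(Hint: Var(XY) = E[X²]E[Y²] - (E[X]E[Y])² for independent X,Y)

Var(XY) = E[X²]E[Y²] - (E[X]E[Y])²
E[W] = 3, Var(W) = 4.5
E[X] = 0.33333333, Var(X) = 0.11111111
E[W²] = 4.5 + 3² = 13.5
E[X²] = 0.11111111 + 0.33333333² = 0.22222222
Var(Z) = 13.5*0.22222222 - (3*0.33333333)²
= 3 - 1 = 2

2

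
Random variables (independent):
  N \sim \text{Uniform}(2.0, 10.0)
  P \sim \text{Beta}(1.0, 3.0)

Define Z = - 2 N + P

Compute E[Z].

E[Z] = -2*E[N] + 1*E[P]
E[N] = 6
E[P] = 0.25
E[Z] = -2*6 + 1*0.25 = -11.75

-11.75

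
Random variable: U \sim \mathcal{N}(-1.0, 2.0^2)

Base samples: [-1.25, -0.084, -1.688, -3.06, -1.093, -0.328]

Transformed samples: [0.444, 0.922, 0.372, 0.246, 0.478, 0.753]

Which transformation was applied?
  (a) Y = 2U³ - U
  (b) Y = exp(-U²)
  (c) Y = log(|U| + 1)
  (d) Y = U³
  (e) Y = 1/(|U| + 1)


Checking option (e) Y = 1/(|U| + 1):
  U = -1.25 -> Y = 0.444 ✓
  U = -0.084 -> Y = 0.922 ✓
  U = -1.688 -> Y = 0.372 ✓
All samples match this transformation.

(e) 1/(|U| + 1)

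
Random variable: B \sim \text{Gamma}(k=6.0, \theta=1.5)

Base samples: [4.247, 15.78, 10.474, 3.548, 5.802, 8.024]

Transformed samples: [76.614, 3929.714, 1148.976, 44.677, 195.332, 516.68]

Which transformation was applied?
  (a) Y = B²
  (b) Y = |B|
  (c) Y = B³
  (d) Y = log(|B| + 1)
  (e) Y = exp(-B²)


Checking option (c) Y = B³:
  B = 4.247 -> Y = 76.614 ✓
  B = 15.78 -> Y = 3929.714 ✓
  B = 10.474 -> Y = 1148.976 ✓
All samples match this transformation.

(c) B³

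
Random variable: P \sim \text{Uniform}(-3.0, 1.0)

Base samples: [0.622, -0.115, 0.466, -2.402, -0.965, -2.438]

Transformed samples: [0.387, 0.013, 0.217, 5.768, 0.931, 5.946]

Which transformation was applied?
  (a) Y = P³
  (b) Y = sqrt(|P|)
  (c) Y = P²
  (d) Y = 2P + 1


Checking option (c) Y = P²:
  P = 0.622 -> Y = 0.387 ✓
  P = -0.115 -> Y = 0.013 ✓
  P = 0.466 -> Y = 0.217 ✓
All samples match this transformation.

(c) P²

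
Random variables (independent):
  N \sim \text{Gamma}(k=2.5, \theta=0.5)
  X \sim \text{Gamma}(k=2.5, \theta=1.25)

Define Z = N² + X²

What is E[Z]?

E[Z] = E[N²] + E[X²]
E[N²] = Var(N) + E[N]² = 0.625 + 1.5625 = 2.1875
E[X²] = Var(X) + E[X]² = 3.90625 + 9.765625 = 13.671875
E[Z] = 2.1875 + 13.671875 = 15.859375

15.859375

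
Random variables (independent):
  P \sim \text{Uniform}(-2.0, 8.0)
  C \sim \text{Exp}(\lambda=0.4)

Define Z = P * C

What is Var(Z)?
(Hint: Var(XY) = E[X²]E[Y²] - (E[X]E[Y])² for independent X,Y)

Var(XY) = E[X²]E[Y²] - (E[X]E[Y])²
E[P] = 3, Var(P) = 8.3333333
E[C] = 2.5, Var(C) = 6.25
E[P²] = 8.3333333 + 3² = 17.333333
E[C²] = 6.25 + 2.5² = 12.5
Var(Z) = 17.333333*12.5 - (3*2.5)²
= 216.66667 - 56.25 = 160.41667

160.41667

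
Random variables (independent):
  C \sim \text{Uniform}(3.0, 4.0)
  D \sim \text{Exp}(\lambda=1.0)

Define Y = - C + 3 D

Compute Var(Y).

For independent RVs: Var(aX + bY) = a²Var(X) + b²Var(Y)
Var(C) = 0.083333333
Var(D) = 1
Var(Y) = (-1)²*0.083333333 + 3²*1
= 1*0.083333333 + 9*1 = 9.0833333

9.0833333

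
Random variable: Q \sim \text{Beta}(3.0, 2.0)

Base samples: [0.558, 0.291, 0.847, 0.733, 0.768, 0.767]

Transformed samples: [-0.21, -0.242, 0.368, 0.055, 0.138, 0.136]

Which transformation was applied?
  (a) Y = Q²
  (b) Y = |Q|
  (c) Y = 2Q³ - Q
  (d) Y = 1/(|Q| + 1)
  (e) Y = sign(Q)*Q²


Checking option (c) Y = 2Q³ - Q:
  Q = 0.558 -> Y = -0.21 ✓
  Q = 0.291 -> Y = -0.242 ✓
  Q = 0.847 -> Y = 0.368 ✓
All samples match this transformation.

(c) 2Q³ - Q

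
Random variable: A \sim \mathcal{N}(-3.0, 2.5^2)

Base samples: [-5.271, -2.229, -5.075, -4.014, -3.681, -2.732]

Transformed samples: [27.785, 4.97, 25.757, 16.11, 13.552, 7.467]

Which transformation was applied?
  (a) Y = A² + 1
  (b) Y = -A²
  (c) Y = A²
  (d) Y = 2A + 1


Checking option (c) Y = A²:
  A = -5.271 -> Y = 27.785 ✓
  A = -2.229 -> Y = 4.97 ✓
  A = -5.075 -> Y = 25.757 ✓
All samples match this transformation.

(c) A²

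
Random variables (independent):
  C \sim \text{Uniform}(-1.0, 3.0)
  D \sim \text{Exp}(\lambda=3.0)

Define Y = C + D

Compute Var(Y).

For independent RVs: Var(aX + bY) = a²Var(X) + b²Var(Y)
Var(C) = 1.3333333
Var(D) = 0.11111111
Var(Y) = 1²*1.3333333 + 1²*0.11111111
= 1*1.3333333 + 1*0.11111111 = 1.4444444

1.4444444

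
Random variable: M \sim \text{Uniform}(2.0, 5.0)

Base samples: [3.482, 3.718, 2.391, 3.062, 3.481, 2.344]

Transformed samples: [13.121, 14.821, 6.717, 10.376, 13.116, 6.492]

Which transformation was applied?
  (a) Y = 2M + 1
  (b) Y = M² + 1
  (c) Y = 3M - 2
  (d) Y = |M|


Checking option (b) Y = M² + 1:
  M = 3.482 -> Y = 13.121 ✓
  M = 3.718 -> Y = 14.821 ✓
  M = 2.391 -> Y = 6.717 ✓
All samples match this transformation.

(b) M² + 1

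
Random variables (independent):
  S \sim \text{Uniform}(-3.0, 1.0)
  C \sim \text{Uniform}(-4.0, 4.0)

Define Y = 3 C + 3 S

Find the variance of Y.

For independent RVs: Var(aX + bY) = a²Var(X) + b²Var(Y)
Var(S) = 1.3333333
Var(C) = 5.3333333
Var(Y) = 3²*1.3333333 + 3²*5.3333333
= 9*1.3333333 + 9*5.3333333 = 60

60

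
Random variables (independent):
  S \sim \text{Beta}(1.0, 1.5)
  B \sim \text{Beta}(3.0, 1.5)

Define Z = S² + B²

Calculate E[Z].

E[Z] = E[S²] + E[B²]
E[S²] = Var(S) + E[S]² = 0.068571429 + 0.16 = 0.22857143
E[B²] = Var(B) + E[B]² = 0.04040404 + 0.44444444 = 0.48484848
E[Z] = 0.22857143 + 0.48484848 = 0.71341991

0.71341991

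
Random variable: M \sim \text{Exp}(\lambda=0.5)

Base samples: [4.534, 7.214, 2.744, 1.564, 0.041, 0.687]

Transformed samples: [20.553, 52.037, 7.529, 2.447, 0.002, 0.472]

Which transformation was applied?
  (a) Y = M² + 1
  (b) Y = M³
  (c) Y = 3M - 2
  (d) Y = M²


Checking option (d) Y = M²:
  M = 4.534 -> Y = 20.553 ✓
  M = 7.214 -> Y = 52.037 ✓
  M = 2.744 -> Y = 7.529 ✓
All samples match this transformation.

(d) M²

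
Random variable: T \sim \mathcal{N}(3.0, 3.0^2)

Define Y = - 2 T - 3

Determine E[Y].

For Y = -2T - 3:
E[Y] = -2 * E[T] - 3
E[T] = 3.0 = 3
E[Y] = -2 * 3 - 3 = -9

-9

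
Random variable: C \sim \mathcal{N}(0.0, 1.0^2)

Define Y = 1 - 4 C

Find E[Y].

For Y = -4C + 1:
E[Y] = -4 * E[C] + 1
E[C] = 0.0 = 0
E[Y] = -4 * 0 + 1 = 1

1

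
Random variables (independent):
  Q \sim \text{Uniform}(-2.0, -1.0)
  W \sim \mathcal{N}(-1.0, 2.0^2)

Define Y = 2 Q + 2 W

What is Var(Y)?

For independent RVs: Var(aX + bY) = a²Var(X) + b²Var(Y)
Var(Q) = 0.083333333
Var(W) = 4
Var(Y) = 2²*0.083333333 + 2²*4
= 4*0.083333333 + 4*4 = 16.333333

16.333333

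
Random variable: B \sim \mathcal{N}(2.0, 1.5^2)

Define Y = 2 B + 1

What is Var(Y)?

For Y = aB + b: Var(Y) = a² * Var(B)
Var(B) = 1.5^2 = 2.25
Var(Y) = 2² * 2.25 = 4 * 2.25 = 9

9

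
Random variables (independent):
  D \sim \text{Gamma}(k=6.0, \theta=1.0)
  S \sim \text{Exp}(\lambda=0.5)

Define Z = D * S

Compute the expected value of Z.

For independent RVs: E[XY] = E[X]*E[Y]
E[D] = 6
E[S] = 2
E[Z] = 6 * 2 = 12

12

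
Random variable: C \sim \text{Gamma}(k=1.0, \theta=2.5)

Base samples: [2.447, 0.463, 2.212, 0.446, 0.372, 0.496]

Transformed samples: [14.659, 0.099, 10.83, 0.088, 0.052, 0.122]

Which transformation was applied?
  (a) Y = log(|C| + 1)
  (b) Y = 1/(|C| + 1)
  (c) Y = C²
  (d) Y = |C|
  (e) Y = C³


Checking option (e) Y = C³:
  C = 2.447 -> Y = 14.659 ✓
  C = 0.463 -> Y = 0.099 ✓
  C = 2.212 -> Y = 10.83 ✓
All samples match this transformation.

(e) C³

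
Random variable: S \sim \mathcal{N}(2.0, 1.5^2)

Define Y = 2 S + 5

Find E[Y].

For Y = 2S + 5:
E[Y] = 2 * E[S] + 5
E[S] = 2.0 = 2
E[Y] = 2 * 2 + 5 = 9

9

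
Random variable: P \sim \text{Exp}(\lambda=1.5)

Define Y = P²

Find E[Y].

E[P²] = Var(P) + (E[P])² = 0.44444444 + 0.44444444 = 0.88888889

0.88888889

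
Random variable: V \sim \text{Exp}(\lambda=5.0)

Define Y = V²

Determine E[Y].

E[V²] = Var(V) + (E[V])² = 0.04 + 0.04 = 0.08

0.08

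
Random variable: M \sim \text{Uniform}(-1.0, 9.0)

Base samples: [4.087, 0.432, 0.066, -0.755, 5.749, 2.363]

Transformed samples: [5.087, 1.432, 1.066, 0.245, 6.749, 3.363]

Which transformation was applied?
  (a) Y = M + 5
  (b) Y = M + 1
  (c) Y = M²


Checking option (b) Y = M + 1:
  M = 4.087 -> Y = 5.087 ✓
  M = 0.432 -> Y = 1.432 ✓
  M = 0.066 -> Y = 1.066 ✓
All samples match this transformation.

(b) M + 1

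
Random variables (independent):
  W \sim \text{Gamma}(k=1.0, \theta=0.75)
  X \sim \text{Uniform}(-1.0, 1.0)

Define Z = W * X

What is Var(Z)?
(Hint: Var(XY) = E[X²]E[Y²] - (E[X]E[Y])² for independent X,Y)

Var(XY) = E[X²]E[Y²] - (E[X]E[Y])²
E[W] = 0.75, Var(W) = 0.5625
E[X] = 0, Var(X) = 0.33333333
E[W²] = 0.5625 + 0.75² = 1.125
E[X²] = 0.33333333 + 0² = 0.33333333
Var(Z) = 1.125*0.33333333 - (0.75*0)²
= 0.375 - 0 = 0.375

0.375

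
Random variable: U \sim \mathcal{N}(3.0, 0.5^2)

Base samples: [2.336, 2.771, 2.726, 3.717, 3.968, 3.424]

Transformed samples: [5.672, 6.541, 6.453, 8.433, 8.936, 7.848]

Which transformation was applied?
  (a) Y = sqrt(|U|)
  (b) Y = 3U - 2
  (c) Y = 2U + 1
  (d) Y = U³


Checking option (c) Y = 2U + 1:
  U = 2.336 -> Y = 5.672 ✓
  U = 2.771 -> Y = 6.541 ✓
  U = 2.726 -> Y = 6.453 ✓
All samples match this transformation.

(c) 2U + 1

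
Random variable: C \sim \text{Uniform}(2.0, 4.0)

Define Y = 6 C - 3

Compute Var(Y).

For Y = aC + b: Var(Y) = a² * Var(C)
Var(C) = (4 - 2)^2/12 = 0.33333333
Var(Y) = 6² * 0.33333333 = 36 * 0.33333333 = 12

12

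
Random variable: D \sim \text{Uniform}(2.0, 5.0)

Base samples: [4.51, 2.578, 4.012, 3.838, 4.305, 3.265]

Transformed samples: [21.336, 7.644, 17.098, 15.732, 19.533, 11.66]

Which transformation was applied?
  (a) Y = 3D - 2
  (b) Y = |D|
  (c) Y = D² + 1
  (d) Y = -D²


Checking option (c) Y = D² + 1:
  D = 4.51 -> Y = 21.336 ✓
  D = 2.578 -> Y = 7.644 ✓
  D = 4.012 -> Y = 17.098 ✓
All samples match this transformation.

(c) D² + 1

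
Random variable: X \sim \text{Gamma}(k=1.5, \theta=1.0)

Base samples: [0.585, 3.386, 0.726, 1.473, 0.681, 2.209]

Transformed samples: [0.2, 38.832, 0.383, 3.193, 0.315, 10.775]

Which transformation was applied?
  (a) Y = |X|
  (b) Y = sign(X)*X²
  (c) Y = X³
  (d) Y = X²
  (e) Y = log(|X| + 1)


Checking option (c) Y = X³:
  X = 0.585 -> Y = 0.2 ✓
  X = 3.386 -> Y = 38.832 ✓
  X = 0.726 -> Y = 0.383 ✓
All samples match this transformation.

(c) X³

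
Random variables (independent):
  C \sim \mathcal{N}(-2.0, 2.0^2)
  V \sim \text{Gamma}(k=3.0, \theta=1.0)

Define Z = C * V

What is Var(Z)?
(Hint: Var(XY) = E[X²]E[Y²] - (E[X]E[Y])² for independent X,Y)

Var(XY) = E[X²]E[Y²] - (E[X]E[Y])²
E[C] = -2, Var(C) = 4
E[V] = 3, Var(V) = 3
E[C²] = 4 + (-2)² = 8
E[V²] = 3 + 3² = 12
Var(Z) = 8*12 - (-2*3)²
= 96 - 36 = 60

60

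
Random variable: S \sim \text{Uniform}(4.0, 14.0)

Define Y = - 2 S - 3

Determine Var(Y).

For Y = aS + b: Var(Y) = a² * Var(S)
Var(S) = (14 - 4)^2/12 = 8.3333333
Var(Y) = (-2)² * 8.3333333 = 4 * 8.3333333 = 33.333333

33.333333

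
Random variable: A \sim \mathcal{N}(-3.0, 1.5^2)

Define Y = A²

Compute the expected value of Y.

E[A²] = Var(A) + (E[A])² = 2.25 + 9 = 11.25

11.25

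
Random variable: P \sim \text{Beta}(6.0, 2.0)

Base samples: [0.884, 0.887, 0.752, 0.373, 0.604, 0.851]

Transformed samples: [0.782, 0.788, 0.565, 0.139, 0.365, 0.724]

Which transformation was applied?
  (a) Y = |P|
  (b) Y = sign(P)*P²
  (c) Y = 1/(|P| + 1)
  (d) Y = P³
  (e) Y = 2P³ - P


Checking option (b) Y = sign(P)*P²:
  P = 0.884 -> Y = 0.782 ✓
  P = 0.887 -> Y = 0.788 ✓
  P = 0.752 -> Y = 0.565 ✓
All samples match this transformation.

(b) sign(P)*P²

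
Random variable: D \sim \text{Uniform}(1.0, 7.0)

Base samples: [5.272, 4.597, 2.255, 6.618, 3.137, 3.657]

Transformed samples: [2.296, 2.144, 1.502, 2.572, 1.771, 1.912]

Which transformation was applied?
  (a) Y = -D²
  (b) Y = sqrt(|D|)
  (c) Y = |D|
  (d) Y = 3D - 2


Checking option (b) Y = sqrt(|D|):
  D = 5.272 -> Y = 2.296 ✓
  D = 4.597 -> Y = 2.144 ✓
  D = 2.255 -> Y = 1.502 ✓
All samples match this transformation.

(b) sqrt(|D|)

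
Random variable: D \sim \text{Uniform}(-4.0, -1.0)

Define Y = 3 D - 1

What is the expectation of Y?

For Y = 3D - 1:
E[Y] = 3 * E[D] - 1
E[D] = (-4 - 1)/2 = -2.5
E[Y] = 3 * (-2.5) - 1 = -8.5

-8.5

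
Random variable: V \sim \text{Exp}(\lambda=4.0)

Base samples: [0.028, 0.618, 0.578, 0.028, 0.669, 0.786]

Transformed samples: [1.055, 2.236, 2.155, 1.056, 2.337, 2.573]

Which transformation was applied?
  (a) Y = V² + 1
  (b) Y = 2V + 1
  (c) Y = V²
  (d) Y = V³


Checking option (b) Y = 2V + 1:
  V = 0.028 -> Y = 1.055 ✓
  V = 0.618 -> Y = 2.236 ✓
  V = 0.578 -> Y = 2.155 ✓
All samples match this transformation.

(b) 2V + 1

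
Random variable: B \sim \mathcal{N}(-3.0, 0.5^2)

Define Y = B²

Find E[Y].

E[B²] = Var(B) + (E[B])² = 0.25 + 9 = 9.25

9.25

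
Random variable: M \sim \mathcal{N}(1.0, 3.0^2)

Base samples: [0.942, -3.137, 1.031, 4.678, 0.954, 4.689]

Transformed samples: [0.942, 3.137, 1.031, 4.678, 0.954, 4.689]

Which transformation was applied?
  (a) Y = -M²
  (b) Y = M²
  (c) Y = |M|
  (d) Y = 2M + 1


Checking option (c) Y = |M|:
  M = 0.942 -> Y = 0.942 ✓
  M = -3.137 -> Y = 3.137 ✓
  M = 1.031 -> Y = 1.031 ✓
All samples match this transformation.

(c) |M|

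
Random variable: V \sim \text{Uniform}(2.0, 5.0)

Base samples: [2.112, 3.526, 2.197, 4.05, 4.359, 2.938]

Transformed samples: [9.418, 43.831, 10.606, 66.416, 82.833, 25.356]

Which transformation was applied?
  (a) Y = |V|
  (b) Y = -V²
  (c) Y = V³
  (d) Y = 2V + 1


Checking option (c) Y = V³:
  V = 2.112 -> Y = 9.418 ✓
  V = 3.526 -> Y = 43.831 ✓
  V = 2.197 -> Y = 10.606 ✓
All samples match this transformation.

(c) V³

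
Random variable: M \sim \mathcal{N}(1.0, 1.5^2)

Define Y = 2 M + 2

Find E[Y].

For Y = 2M + 2:
E[Y] = 2 * E[M] + 2
E[M] = 1.0 = 1
E[Y] = 2 * 1 + 2 = 4

4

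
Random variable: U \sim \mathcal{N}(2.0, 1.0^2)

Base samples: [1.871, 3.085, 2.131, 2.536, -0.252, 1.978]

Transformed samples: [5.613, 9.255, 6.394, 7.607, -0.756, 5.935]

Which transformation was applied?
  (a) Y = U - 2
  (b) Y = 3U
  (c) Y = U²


Checking option (b) Y = 3U:
  U = 1.871 -> Y = 5.613 ✓
  U = 3.085 -> Y = 9.255 ✓
  U = 2.131 -> Y = 6.394 ✓
All samples match this transformation.

(b) 3U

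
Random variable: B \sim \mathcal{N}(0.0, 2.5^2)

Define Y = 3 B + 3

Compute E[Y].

For Y = 3B + 3:
E[Y] = 3 * E[B] + 3
E[B] = 0.0 = 0
E[Y] = 3 * 0 + 3 = 3

3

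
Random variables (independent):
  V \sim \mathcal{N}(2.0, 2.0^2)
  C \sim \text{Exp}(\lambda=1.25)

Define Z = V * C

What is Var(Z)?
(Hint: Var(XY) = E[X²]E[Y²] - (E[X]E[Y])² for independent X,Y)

Var(XY) = E[X²]E[Y²] - (E[X]E[Y])²
E[V] = 2, Var(V) = 4
E[C] = 0.8, Var(C) = 0.64
E[V²] = 4 + 2² = 8
E[C²] = 0.64 + 0.8² = 1.28
Var(Z) = 8*1.28 - (2*0.8)²
= 10.24 - 2.56 = 7.68

7.68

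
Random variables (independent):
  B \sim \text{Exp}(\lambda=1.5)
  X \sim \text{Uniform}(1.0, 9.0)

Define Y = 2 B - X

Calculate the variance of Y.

For independent RVs: Var(aX + bY) = a²Var(X) + b²Var(Y)
Var(B) = 0.44444444
Var(X) = 5.3333333
Var(Y) = 2²*0.44444444 + (-1)²*5.3333333
= 4*0.44444444 + 1*5.3333333 = 7.1111111

7.1111111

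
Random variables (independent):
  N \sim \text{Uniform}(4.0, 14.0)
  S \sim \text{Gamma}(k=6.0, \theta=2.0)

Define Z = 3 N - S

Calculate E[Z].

E[Z] = 3*E[N] - 1*E[S]
E[N] = 9
E[S] = 12
E[Z] = 3*9 - 1*12 = 15

15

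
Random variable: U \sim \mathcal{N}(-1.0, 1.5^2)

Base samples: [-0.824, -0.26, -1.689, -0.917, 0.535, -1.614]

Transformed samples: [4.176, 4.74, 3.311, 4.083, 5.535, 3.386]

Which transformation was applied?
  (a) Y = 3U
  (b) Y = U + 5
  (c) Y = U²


Checking option (b) Y = U + 5:
  U = -0.824 -> Y = 4.176 ✓
  U = -0.26 -> Y = 4.74 ✓
  U = -1.689 -> Y = 3.311 ✓
All samples match this transformation.

(b) U + 5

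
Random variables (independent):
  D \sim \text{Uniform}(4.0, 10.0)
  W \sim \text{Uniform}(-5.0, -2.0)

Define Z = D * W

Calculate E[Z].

For independent RVs: E[XY] = E[X]*E[Y]
E[D] = 7
E[W] = -3.5
E[Z] = 7 * (-3.5) = -24.5

-24.5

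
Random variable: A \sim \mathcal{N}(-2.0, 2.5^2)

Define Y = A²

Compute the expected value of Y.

Using E[X²] = Var(X) + (E[X])²:
E[A] = -2
Var(A) = 2.5^2 = 6.25
E[A²] = 6.25 + (-2)² = 6.25 + 4 = 10.25

10.25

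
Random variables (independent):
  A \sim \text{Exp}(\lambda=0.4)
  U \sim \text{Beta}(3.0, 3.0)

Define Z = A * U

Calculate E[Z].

For independent RVs: E[XY] = E[X]*E[Y]
E[A] = 2.5
E[U] = 0.5
E[Z] = 2.5 * 0.5 = 1.25

1.25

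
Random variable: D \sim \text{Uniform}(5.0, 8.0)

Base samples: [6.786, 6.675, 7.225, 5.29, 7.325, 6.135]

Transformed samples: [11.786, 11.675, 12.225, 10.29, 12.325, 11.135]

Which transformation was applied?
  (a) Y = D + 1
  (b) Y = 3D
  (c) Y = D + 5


Checking option (c) Y = D + 5:
  D = 6.786 -> Y = 11.786 ✓
  D = 6.675 -> Y = 11.675 ✓
  D = 7.225 -> Y = 12.225 ✓
All samples match this transformation.

(c) D + 5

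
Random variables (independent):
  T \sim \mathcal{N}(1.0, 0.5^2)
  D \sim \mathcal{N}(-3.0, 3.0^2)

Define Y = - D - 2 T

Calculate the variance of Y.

For independent RVs: Var(aX + bY) = a²Var(X) + b²Var(Y)
Var(T) = 0.25
Var(D) = 9
Var(Y) = (-2)²*0.25 + (-1)²*9
= 4*0.25 + 1*9 = 10

10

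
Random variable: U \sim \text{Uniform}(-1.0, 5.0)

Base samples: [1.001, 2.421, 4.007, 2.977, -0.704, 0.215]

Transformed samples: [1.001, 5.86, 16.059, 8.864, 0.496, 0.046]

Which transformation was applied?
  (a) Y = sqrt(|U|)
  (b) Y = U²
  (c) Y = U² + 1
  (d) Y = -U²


Checking option (b) Y = U²:
  U = 1.001 -> Y = 1.001 ✓
  U = 2.421 -> Y = 5.86 ✓
  U = 4.007 -> Y = 16.059 ✓
All samples match this transformation.

(b) U²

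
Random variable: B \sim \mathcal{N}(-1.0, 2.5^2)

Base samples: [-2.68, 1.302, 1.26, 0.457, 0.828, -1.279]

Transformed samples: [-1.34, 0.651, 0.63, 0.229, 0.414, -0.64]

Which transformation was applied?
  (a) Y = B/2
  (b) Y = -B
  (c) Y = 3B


Checking option (a) Y = B/2:
  B = -2.68 -> Y = -1.34 ✓
  B = 1.302 -> Y = 0.651 ✓
  B = 1.26 -> Y = 0.63 ✓
All samples match this transformation.

(a) B/2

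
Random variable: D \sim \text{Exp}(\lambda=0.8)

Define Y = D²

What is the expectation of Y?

Using E[X²] = Var(X) + (E[X])²:
E[D] = 1.25
Var(D) = 1/0.8^2 = 1.5625
E[D²] = 1.5625 + 1.25² = 1.5625 + 1.5625 = 3.125

3.125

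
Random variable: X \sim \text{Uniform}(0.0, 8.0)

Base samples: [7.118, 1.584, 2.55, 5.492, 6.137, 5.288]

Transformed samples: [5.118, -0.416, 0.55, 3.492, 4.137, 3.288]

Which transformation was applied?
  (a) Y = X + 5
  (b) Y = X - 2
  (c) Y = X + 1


Checking option (b) Y = X - 2:
  X = 7.118 -> Y = 5.118 ✓
  X = 1.584 -> Y = -0.416 ✓
  X = 2.55 -> Y = 0.55 ✓
All samples match this transformation.

(b) X - 2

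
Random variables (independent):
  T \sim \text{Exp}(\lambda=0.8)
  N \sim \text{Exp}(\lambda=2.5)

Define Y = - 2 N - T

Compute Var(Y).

For independent RVs: Var(aX + bY) = a²Var(X) + b²Var(Y)
Var(T) = 1.5625
Var(N) = 0.16
Var(Y) = (-1)²*1.5625 + (-2)²*0.16
= 1*1.5625 + 4*0.16 = 2.2025

2.2025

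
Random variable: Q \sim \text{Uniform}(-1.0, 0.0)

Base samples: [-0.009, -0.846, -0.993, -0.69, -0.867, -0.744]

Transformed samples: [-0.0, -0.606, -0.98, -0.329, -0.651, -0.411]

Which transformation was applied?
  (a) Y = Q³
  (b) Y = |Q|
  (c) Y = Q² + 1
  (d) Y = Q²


Checking option (a) Y = Q³:
  Q = -0.009 -> Y = -0.0 ✓
  Q = -0.846 -> Y = -0.606 ✓
  Q = -0.993 -> Y = -0.98 ✓
All samples match this transformation.

(a) Q³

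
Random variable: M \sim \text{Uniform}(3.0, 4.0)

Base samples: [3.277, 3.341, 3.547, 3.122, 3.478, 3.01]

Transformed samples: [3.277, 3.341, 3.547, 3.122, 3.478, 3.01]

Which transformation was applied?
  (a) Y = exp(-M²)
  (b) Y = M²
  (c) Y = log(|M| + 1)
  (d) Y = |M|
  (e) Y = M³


Checking option (d) Y = |M|:
  M = 3.277 -> Y = 3.277 ✓
  M = 3.341 -> Y = 3.341 ✓
  M = 3.547 -> Y = 3.547 ✓
All samples match this transformation.

(d) |M|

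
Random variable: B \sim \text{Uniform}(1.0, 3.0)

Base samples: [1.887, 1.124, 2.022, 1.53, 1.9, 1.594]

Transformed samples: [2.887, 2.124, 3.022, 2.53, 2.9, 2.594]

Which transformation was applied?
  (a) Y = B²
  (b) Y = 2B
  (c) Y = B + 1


Checking option (c) Y = B + 1:
  B = 1.887 -> Y = 2.887 ✓
  B = 1.124 -> Y = 2.124 ✓
  B = 2.022 -> Y = 3.022 ✓
All samples match this transformation.

(c) B + 1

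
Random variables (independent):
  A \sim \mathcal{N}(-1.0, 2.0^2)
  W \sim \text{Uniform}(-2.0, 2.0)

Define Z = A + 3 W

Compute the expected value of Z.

E[Z] = 1*E[A] + 3*E[W]
E[A] = -1
E[W] = 0
E[Z] = 1*(-1) + 3*0 = -1

-1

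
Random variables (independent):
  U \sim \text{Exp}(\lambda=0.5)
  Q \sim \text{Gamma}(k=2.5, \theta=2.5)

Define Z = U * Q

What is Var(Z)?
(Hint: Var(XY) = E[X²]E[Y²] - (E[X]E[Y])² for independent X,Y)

Var(XY) = E[X²]E[Y²] - (E[X]E[Y])²
E[U] = 2, Var(U) = 4
E[Q] = 6.25, Var(Q) = 15.625
E[U²] = 4 + 2² = 8
E[Q²] = 15.625 + 6.25² = 54.6875
Var(Z) = 8*54.6875 - (2*6.25)²
= 437.5 - 156.25 = 281.25

281.25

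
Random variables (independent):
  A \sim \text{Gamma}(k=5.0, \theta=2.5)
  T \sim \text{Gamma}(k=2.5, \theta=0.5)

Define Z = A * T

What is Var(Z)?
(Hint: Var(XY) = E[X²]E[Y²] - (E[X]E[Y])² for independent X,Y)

Var(XY) = E[X²]E[Y²] - (E[X]E[Y])²
E[A] = 12.5, Var(A) = 31.25
E[T] = 1.25, Var(T) = 0.625
E[A²] = 31.25 + 12.5² = 187.5
E[T²] = 0.625 + 1.25² = 2.1875
Var(Z) = 187.5*2.1875 - (12.5*1.25)²
= 410.15625 - 244.14062 = 166.01562

166.01562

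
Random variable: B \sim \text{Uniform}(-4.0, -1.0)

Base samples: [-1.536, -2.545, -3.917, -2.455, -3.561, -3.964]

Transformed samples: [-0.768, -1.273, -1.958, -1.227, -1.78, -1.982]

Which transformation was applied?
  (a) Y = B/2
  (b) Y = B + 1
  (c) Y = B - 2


Checking option (a) Y = B/2:
  B = -1.536 -> Y = -0.768 ✓
  B = -2.545 -> Y = -1.273 ✓
  B = -3.917 -> Y = -1.958 ✓
All samples match this transformation.

(a) B/2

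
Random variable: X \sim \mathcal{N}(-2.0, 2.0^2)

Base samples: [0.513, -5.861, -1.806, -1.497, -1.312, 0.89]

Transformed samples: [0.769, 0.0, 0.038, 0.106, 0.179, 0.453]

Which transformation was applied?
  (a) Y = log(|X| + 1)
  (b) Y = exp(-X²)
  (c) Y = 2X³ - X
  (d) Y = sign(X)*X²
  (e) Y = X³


Checking option (b) Y = exp(-X²):
  X = 0.513 -> Y = 0.769 ✓
  X = -5.861 -> Y = 0.0 ✓
  X = -1.806 -> Y = 0.038 ✓
All samples match this transformation.

(b) exp(-X²)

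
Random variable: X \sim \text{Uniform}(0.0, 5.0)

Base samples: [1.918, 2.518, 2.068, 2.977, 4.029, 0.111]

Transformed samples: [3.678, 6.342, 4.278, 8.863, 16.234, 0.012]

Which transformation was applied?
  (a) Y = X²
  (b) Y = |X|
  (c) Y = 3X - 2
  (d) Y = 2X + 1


Checking option (a) Y = X²:
  X = 1.918 -> Y = 3.678 ✓
  X = 2.518 -> Y = 6.342 ✓
  X = 2.068 -> Y = 4.278 ✓
All samples match this transformation.

(a) X²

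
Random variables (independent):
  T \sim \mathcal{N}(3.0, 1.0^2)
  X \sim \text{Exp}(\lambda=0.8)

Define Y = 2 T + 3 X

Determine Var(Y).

For independent RVs: Var(aX + bY) = a²Var(X) + b²Var(Y)
Var(T) = 1
Var(X) = 1.5625
Var(Y) = 2²*1 + 3²*1.5625
= 4*1 + 9*1.5625 = 18.0625

18.0625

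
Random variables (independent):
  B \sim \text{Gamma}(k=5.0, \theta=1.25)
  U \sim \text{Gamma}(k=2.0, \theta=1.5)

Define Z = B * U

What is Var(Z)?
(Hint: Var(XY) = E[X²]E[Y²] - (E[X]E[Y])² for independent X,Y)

Var(XY) = E[X²]E[Y²] - (E[X]E[Y])²
E[B] = 6.25, Var(B) = 7.8125
E[U] = 3, Var(U) = 4.5
E[B²] = 7.8125 + 6.25² = 46.875
E[U²] = 4.5 + 3² = 13.5
Var(Z) = 46.875*13.5 - (6.25*3)²
= 632.8125 - 351.5625 = 281.25

281.25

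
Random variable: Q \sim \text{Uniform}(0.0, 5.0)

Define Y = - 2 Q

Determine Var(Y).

For Y = aQ + b: Var(Y) = a² * Var(Q)
Var(Q) = (5 - 0)^2/12 = 2.0833333
Var(Y) = (-2)² * 2.0833333 = 4 * 2.0833333 = 8.3333333

8.3333333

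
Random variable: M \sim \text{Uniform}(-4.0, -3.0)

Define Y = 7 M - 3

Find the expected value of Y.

For Y = 7M - 3:
E[Y] = 7 * E[M] - 3
E[M] = (-4 - 3)/2 = -3.5
E[Y] = 7 * (-3.5) - 3 = -27.5

-27.5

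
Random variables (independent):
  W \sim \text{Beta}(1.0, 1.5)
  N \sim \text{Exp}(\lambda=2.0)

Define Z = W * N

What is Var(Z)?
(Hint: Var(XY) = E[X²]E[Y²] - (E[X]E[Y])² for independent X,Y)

Var(XY) = E[X²]E[Y²] - (E[X]E[Y])²
E[W] = 0.4, Var(W) = 0.068571429
E[N] = 0.5, Var(N) = 0.25
E[W²] = 0.068571429 + 0.4² = 0.22857143
E[N²] = 0.25 + 0.5² = 0.5
Var(Z) = 0.22857143*0.5 - (0.4*0.5)²
= 0.11428571 - 0.04 = 0.074285714

0.074285714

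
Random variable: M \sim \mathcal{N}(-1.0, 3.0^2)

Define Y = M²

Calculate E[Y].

Using E[X²] = Var(X) + (E[X])²:
E[M] = -1
Var(M) = 3.0^2 = 9
E[M²] = 9 + (-1)² = 9 + 1 = 10

10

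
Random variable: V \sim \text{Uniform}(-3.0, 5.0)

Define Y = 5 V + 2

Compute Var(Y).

For Y = aV + b: Var(Y) = a² * Var(V)
Var(V) = (5 + 3)^2/12 = 5.3333333
Var(Y) = 5² * 5.3333333 = 25 * 5.3333333 = 133.33333

133.33333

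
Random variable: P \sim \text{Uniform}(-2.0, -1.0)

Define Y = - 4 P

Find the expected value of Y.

For Y = -4P:
E[Y] = -4 * E[P]
E[P] = (-2 - 1)/2 = -1.5
E[Y] = -4 * (-1.5) = 6

6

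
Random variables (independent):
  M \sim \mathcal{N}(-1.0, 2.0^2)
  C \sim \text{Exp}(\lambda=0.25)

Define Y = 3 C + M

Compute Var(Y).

For independent RVs: Var(aX + bY) = a²Var(X) + b²Var(Y)
Var(M) = 4
Var(C) = 16
Var(Y) = 1²*4 + 3²*16
= 1*4 + 9*16 = 148

148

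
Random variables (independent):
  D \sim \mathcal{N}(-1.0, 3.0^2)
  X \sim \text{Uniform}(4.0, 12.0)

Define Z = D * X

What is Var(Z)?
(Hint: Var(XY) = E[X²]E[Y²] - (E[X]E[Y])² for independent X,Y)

Var(XY) = E[X²]E[Y²] - (E[X]E[Y])²
E[D] = -1, Var(D) = 9
E[X] = 8, Var(X) = 5.3333333
E[D²] = 9 + (-1)² = 10
E[X²] = 5.3333333 + 8² = 69.333333
Var(Z) = 10*69.333333 - (-1*8)²
= 693.33333 - 64 = 629.33333

629.33333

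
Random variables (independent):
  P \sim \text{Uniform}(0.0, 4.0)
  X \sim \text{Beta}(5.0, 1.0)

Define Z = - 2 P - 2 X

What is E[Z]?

E[Z] = -2*E[P] - 2*E[X]
E[P] = 2
E[X] = 0.83333333
E[Z] = -2*2 - 2*0.83333333 = -5.6666667

-5.6666667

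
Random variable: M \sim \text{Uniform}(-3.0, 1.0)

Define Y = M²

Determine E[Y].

Using E[X²] = Var(X) + (E[X])²:
E[M] = -1
Var(M) = (1 + 3)^2/12 = 1.3333333
E[M²] = 1.3333333 + (-1)² = 1.3333333 + 1 = 2.3333333

2.3333333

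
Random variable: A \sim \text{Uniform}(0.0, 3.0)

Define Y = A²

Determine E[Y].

Using E[X²] = Var(X) + (E[X])²:
E[A] = 1.5
Var(A) = (3 - 0)^2/12 = 0.75
E[A²] = 0.75 + 1.5² = 0.75 + 2.25 = 3

3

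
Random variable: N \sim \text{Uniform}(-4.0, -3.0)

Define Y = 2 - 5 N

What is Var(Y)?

For Y = aN + b: Var(Y) = a² * Var(N)
Var(N) = (-3 + 4)^2/12 = 0.083333333
Var(Y) = (-5)² * 0.083333333 = 25 * 0.083333333 = 2.0833333

2.0833333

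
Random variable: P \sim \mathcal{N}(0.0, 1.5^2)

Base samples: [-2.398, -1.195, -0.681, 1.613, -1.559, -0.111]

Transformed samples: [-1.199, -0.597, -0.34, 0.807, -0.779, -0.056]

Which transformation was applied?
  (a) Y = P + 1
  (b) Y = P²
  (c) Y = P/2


Checking option (c) Y = P/2:
  P = -2.398 -> Y = -1.199 ✓
  P = -1.195 -> Y = -0.597 ✓
  P = -0.681 -> Y = -0.34 ✓
All samples match this transformation.

(c) P/2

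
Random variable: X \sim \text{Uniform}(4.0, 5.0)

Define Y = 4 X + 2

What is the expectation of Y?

For Y = 4X + 2:
E[Y] = 4 * E[X] + 2
E[X] = (4 + 5)/2 = 4.5
E[Y] = 4 * 4.5 + 2 = 20

20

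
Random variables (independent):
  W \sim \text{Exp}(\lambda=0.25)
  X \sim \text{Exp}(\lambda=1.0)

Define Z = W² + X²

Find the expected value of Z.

E[Z] = E[W²] + E[X²]
E[W²] = Var(W) + E[W]² = 16 + 16 = 32
E[X²] = Var(X) + E[X]² = 1 + 1 = 2
E[Z] = 32 + 2 = 34

34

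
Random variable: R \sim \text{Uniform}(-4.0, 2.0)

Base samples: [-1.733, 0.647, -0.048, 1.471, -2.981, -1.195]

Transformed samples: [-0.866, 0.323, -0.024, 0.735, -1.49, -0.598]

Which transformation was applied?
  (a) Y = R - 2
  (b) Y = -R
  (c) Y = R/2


Checking option (c) Y = R/2:
  R = -1.733 -> Y = -0.866 ✓
  R = 0.647 -> Y = 0.323 ✓
  R = -0.048 -> Y = -0.024 ✓
All samples match this transformation.

(c) R/2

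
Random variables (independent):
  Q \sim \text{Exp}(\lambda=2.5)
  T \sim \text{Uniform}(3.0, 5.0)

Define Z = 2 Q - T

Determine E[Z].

E[Z] = 2*E[Q] - 1*E[T]
E[Q] = 0.4
E[T] = 4
E[Z] = 2*0.4 - 1*4 = -3.2

-3.2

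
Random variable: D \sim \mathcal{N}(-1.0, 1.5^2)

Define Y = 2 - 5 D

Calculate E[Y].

For Y = -5D + 2:
E[Y] = -5 * E[D] + 2
E[D] = -1.0 = -1
E[Y] = -5 * (-1) + 2 = 7

7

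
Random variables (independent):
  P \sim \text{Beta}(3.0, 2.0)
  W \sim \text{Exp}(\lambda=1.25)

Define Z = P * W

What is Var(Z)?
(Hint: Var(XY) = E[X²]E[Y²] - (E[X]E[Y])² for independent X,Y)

Var(XY) = E[X²]E[Y²] - (E[X]E[Y])²
E[P] = 0.6, Var(P) = 0.04
E[W] = 0.8, Var(W) = 0.64
E[P²] = 0.04 + 0.6² = 0.4
E[W²] = 0.64 + 0.8² = 1.28
Var(Z) = 0.4*1.28 - (0.6*0.8)²
= 0.512 - 0.2304 = 0.2816

0.2816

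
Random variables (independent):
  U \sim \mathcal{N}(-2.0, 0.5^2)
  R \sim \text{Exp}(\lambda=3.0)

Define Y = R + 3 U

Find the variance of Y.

For independent RVs: Var(aX + bY) = a²Var(X) + b²Var(Y)
Var(U) = 0.25
Var(R) = 0.11111111
Var(Y) = 3²*0.25 + 1²*0.11111111
= 9*0.25 + 1*0.11111111 = 2.3611111

2.3611111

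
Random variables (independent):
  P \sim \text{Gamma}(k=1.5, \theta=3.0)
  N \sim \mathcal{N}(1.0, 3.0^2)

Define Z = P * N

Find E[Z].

For independent RVs: E[XY] = E[X]*E[Y]
E[P] = 4.5
E[N] = 1
E[Z] = 4.5 * 1 = 4.5

4.5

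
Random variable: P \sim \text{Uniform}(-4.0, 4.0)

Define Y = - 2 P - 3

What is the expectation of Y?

For Y = -2P - 3:
E[Y] = -2 * E[P] - 3
E[P] = (-4 + 4)/2 = 0
E[Y] = -2 * 0 - 3 = -3

-3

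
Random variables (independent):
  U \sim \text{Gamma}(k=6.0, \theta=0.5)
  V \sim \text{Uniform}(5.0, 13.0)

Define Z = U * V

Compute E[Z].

For independent RVs: E[XY] = E[X]*E[Y]
E[U] = 3
E[V] = 9
E[Z] = 3 * 9 = 27

27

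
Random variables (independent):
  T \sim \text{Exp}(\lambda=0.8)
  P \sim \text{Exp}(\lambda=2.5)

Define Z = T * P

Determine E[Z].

For independent RVs: E[XY] = E[X]*E[Y]
E[T] = 1.25
E[P] = 0.4
E[Z] = 1.25 * 0.4 = 0.5

0.5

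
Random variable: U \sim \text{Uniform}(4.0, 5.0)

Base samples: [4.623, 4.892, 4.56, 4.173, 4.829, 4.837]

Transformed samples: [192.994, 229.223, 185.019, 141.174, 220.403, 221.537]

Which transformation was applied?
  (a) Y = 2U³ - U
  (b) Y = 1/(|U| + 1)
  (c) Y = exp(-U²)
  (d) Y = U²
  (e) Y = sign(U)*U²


Checking option (a) Y = 2U³ - U:
  U = 4.623 -> Y = 192.994 ✓
  U = 4.892 -> Y = 229.223 ✓
  U = 4.56 -> Y = 185.019 ✓
All samples match this transformation.

(a) 2U³ - U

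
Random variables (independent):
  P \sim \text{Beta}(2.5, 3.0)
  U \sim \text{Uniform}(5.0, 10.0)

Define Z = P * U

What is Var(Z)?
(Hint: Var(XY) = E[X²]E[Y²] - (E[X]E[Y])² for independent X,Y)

Var(XY) = E[X²]E[Y²] - (E[X]E[Y])²
E[P] = 0.45454545, Var(P) = 0.038143675
E[U] = 7.5, Var(U) = 2.0833333
E[P²] = 0.038143675 + 0.45454545² = 0.24475524
E[U²] = 2.0833333 + 7.5² = 58.333333
Var(Z) = 0.24475524*58.333333 - (0.45454545*7.5)²
= 14.277389 - 11.621901 = 2.6554885

2.6554885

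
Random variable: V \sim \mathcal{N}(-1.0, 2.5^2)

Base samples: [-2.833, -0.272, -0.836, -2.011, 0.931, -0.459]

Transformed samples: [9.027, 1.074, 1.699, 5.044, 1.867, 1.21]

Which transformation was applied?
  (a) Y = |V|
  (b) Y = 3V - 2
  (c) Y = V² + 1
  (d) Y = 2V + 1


Checking option (c) Y = V² + 1:
  V = -2.833 -> Y = 9.027 ✓
  V = -0.272 -> Y = 1.074 ✓
  V = -0.836 -> Y = 1.699 ✓
All samples match this transformation.

(c) V² + 1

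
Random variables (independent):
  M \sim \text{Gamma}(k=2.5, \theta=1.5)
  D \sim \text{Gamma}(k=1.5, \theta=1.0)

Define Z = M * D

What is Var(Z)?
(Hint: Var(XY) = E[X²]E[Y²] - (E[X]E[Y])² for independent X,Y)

Var(XY) = E[X²]E[Y²] - (E[X]E[Y])²
E[M] = 3.75, Var(M) = 5.625
E[D] = 1.5, Var(D) = 1.5
E[M²] = 5.625 + 3.75² = 19.6875
E[D²] = 1.5 + 1.5² = 3.75
Var(Z) = 19.6875*3.75 - (3.75*1.5)²
= 73.828125 - 31.640625 = 42.1875

42.1875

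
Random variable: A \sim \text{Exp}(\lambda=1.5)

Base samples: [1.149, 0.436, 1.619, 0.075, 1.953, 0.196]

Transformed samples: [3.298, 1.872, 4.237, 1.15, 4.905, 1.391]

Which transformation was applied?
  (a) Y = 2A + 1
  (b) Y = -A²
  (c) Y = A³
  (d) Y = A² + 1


Checking option (a) Y = 2A + 1:
  A = 1.149 -> Y = 3.298 ✓
  A = 0.436 -> Y = 1.872 ✓
  A = 1.619 -> Y = 4.237 ✓
All samples match this transformation.

(a) 2A + 1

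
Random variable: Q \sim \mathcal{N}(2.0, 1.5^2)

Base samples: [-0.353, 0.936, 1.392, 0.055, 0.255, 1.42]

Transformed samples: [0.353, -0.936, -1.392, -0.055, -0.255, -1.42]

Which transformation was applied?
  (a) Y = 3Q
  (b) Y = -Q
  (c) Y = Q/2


Checking option (b) Y = -Q:
  Q = -0.353 -> Y = 0.353 ✓
  Q = 0.936 -> Y = -0.936 ✓
  Q = 1.392 -> Y = -1.392 ✓
All samples match this transformation.

(b) -Q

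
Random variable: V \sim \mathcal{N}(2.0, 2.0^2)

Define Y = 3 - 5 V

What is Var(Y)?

For Y = aV + b: Var(Y) = a² * Var(V)
Var(V) = 2.0^2 = 4
Var(Y) = (-5)² * 4 = 25 * 4 = 100

100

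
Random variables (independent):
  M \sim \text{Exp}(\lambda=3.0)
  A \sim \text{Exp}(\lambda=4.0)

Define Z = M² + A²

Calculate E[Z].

E[Z] = E[M²] + E[A²]
E[M²] = Var(M) + E[M]² = 0.11111111 + 0.11111111 = 0.22222222
E[A²] = Var(A) + E[A]² = 0.0625 + 0.0625 = 0.125
E[Z] = 0.22222222 + 0.125 = 0.34722222

0.34722222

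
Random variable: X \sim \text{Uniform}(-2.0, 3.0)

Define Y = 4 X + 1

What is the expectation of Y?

For Y = 4X + 1:
E[Y] = 4 * E[X] + 1
E[X] = (-2 + 3)/2 = 0.5
E[Y] = 4 * 0.5 + 1 = 3

3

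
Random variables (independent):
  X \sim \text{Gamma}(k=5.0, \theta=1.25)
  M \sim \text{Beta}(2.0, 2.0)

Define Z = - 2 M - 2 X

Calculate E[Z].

E[Z] = -2*E[X] - 2*E[M]
E[X] = 6.25
E[M] = 0.5
E[Z] = -2*6.25 - 2*0.5 = -13.5

-13.5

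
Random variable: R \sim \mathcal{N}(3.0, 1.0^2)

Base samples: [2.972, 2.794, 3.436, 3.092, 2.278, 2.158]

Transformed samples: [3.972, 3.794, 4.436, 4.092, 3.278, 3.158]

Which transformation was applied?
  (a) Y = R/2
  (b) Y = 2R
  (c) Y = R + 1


Checking option (c) Y = R + 1:
  R = 2.972 -> Y = 3.972 ✓
  R = 2.794 -> Y = 3.794 ✓
  R = 3.436 -> Y = 4.436 ✓
All samples match this transformation.

(c) R + 1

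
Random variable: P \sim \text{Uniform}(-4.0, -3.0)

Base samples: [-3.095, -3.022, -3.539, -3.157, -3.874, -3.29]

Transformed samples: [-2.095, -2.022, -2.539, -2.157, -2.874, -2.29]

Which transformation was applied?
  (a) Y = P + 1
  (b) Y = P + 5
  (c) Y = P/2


Checking option (a) Y = P + 1:
  P = -3.095 -> Y = -2.095 ✓
  P = -3.022 -> Y = -2.022 ✓
  P = -3.539 -> Y = -2.539 ✓
All samples match this transformation.

(a) P + 1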